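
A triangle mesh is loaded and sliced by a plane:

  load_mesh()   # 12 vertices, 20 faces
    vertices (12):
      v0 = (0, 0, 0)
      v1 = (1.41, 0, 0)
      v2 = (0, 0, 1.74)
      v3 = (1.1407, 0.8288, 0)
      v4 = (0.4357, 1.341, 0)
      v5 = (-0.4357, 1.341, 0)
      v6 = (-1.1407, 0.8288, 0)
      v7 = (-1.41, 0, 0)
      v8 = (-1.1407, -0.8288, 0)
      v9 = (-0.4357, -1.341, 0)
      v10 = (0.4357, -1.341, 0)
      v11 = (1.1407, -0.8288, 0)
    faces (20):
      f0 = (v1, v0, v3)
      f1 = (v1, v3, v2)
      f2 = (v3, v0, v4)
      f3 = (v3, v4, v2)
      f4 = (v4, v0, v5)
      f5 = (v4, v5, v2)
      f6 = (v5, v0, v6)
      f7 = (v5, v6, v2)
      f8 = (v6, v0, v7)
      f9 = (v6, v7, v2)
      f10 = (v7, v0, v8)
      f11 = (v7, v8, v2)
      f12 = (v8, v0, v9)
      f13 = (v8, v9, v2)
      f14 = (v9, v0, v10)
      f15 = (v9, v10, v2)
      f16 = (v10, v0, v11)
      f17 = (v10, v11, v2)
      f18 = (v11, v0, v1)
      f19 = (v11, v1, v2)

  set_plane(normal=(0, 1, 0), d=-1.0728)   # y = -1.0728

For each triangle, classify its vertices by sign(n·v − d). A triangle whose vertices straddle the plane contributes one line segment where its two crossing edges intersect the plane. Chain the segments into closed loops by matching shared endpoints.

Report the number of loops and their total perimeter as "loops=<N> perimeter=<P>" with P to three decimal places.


Straddling triangles (6 of 20):
  (v8,v0,v9) [++-] → (-0.34856, -1.0728, 0)–(-0.804855, -1.0728, 0)  len=0.4563
  (v8,v9,v2) [+-+] → (-0.804855, -1.0728, 0)–(-0.34856, -1.0728, 0.348)  len=0.5739
  (v9,v0,v10) [-+-] → (-0.34856, -1.0728, 0)–(0.34856, -1.0728, 0)  len=0.6971
  (v9,v10,v2) [--+] → (0.34856, -1.0728, 0.348)–(-0.34856, -1.0728, 0.348)  len=0.6971
  (v10,v0,v11) [-++] → (0.34856, -1.0728, 0)–(0.804855, -1.0728, 0)  len=0.4563
  (v10,v11,v2) [-++] → (0.804855, -1.0728, 0)–(0.34856, -1.0728, 0.348)  len=0.5739

Chained into 1 loop(s):
  loop 1: 6 segments, perimeter = 3.4545
Total perimeter = 3.455

loops=1 perimeter=3.455


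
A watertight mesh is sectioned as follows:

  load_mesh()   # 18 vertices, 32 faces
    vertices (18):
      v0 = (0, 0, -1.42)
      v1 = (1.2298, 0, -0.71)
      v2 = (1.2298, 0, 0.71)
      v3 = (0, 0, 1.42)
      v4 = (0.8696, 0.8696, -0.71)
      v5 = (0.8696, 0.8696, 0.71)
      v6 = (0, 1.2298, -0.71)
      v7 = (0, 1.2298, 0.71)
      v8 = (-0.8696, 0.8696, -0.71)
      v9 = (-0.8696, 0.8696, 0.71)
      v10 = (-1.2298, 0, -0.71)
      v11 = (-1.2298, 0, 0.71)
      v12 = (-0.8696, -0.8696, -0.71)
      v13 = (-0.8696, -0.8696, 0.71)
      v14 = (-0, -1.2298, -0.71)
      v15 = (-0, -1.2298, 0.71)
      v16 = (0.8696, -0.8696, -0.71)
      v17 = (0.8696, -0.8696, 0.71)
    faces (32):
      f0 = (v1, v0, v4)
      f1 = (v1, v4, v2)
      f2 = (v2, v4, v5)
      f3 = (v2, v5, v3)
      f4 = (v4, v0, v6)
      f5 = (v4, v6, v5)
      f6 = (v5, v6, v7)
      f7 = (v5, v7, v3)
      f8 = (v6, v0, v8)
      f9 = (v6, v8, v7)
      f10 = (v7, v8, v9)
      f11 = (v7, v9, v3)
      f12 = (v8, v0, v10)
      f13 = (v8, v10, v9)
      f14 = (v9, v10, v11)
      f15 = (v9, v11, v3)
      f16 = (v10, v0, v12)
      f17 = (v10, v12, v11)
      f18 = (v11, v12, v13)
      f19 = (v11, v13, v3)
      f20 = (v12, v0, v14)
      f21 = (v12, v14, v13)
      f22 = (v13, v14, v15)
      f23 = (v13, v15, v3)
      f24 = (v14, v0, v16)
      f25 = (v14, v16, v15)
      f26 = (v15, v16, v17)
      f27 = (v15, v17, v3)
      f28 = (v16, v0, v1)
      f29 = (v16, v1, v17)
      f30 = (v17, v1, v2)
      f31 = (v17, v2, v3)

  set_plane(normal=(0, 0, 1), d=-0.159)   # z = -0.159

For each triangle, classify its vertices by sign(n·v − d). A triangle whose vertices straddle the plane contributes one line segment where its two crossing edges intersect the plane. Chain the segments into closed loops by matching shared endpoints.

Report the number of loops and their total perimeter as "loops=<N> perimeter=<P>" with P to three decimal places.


Straddling triangles (16 of 32):
  (v1,v4,v2) [--+] → (1.00937, 0.532171, -0.159)–(1.2298, 0, -0.159)  len=0.5760
  (v2,v4,v5) [+-+] → (1.00937, 0.532171, -0.159)–(0.8696, 0.8696, -0.159)  len=0.3652
  (v4,v6,v5) [--+] → (0.337429, 1.09003, -0.159)–(0.8696, 0.8696, -0.159)  len=0.5760
  (v5,v6,v7) [+-+] → (0.337429, 1.09003, -0.159)–(0, 1.2298, -0.159)  len=0.3652
  (v6,v8,v7) [--+] → (-0.532171, 1.00937, -0.159)–(0, 1.2298, -0.159)  len=0.5760
  (v7,v8,v9) [+-+] → (-0.532171, 1.00937, -0.159)–(-0.8696, 0.8696, -0.159)  len=0.3652
  (v8,v10,v9) [--+] → (-1.09003, 0.337429, -0.159)–(-0.8696, 0.8696, -0.159)  len=0.5760
  (v9,v10,v11) [+-+] → (-1.09003, 0.337429, -0.159)–(-1.2298, 0, -0.159)  len=0.3652
  (v10,v12,v11) [--+] → (-1.00937, -0.532171, -0.159)–(-1.2298, 0, -0.159)  len=0.5760
  (v11,v12,v13) [+-+] → (-1.00937, -0.532171, -0.159)–(-0.8696, -0.8696, -0.159)  len=0.3652
  (v12,v14,v13) [--+] → (-0.337429, -1.09003, -0.159)–(-0.8696, -0.8696, -0.159)  len=0.5760
  (v13,v14,v15) [+-+] → (-0.337429, -1.09003, -0.159)–(0, -1.2298, -0.159)  len=0.3652
  (v14,v16,v15) [--+] → (0.532171, -1.00937, -0.159)–(0, -1.2298, -0.159)  len=0.5760
  (v15,v16,v17) [+-+] → (0.532171, -1.00937, -0.159)–(0.8696, -0.8696, -0.159)  len=0.3652
  (v16,v1,v17) [--+] → (1.09003, -0.337429, -0.159)–(0.8696, -0.8696, -0.159)  len=0.5760
  (v17,v1,v2) [+-+] → (1.09003, -0.337429, -0.159)–(1.2298, 0, -0.159)  len=0.3652

Chained into 1 loop(s):
  loop 1: 16 segments, perimeter = 7.5300
Total perimeter = 7.530

loops=1 perimeter=7.530


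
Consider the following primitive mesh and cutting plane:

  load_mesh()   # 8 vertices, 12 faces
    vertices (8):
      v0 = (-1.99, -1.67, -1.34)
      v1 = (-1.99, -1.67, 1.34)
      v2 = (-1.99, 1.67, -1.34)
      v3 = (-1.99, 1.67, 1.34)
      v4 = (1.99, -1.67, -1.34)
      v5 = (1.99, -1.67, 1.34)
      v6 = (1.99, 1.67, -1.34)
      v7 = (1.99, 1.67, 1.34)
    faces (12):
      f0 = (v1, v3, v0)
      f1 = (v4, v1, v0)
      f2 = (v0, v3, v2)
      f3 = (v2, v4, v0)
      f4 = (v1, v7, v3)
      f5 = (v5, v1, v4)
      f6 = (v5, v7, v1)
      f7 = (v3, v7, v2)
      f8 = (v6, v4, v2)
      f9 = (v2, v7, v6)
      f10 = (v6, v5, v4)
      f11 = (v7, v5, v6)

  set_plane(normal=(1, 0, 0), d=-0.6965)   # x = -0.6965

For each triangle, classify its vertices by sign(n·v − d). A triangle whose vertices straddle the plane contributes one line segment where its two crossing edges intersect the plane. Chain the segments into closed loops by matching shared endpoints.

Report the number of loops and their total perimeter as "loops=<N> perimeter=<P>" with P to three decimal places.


Straddling triangles (8 of 12):
  (v4,v1,v0) [+--] → (-0.6965, -1.67, 0.469)–(-0.6965, -1.67, -1.34)  len=1.8090
  (v2,v4,v0) [-+-] → (-0.6965, 0.5845, -1.34)–(-0.6965, -1.67, -1.34)  len=2.2545
  (v1,v7,v3) [-+-] → (-0.6965, -0.5845, 1.34)–(-0.6965, 1.67, 1.34)  len=2.2545
  (v5,v1,v4) [+-+] → (-0.6965, -1.67, 1.34)–(-0.6965, -1.67, 0.469)  len=0.8710
  (v5,v7,v1) [++-] → (-0.6965, -0.5845, 1.34)–(-0.6965, -1.67, 1.34)  len=1.0855
  (v3,v7,v2) [-+-] → (-0.6965, 1.67, 1.34)–(-0.6965, 1.67, -0.469)  len=1.8090
  (v6,v4,v2) [++-] → (-0.6965, 0.5845, -1.34)–(-0.6965, 1.67, -1.34)  len=1.0855
  (v2,v7,v6) [-++] → (-0.6965, 1.67, -0.469)–(-0.6965, 1.67, -1.34)  len=0.8710

Chained into 1 loop(s):
  loop 1: 8 segments, perimeter = 12.0400
Total perimeter = 12.040

loops=1 perimeter=12.040


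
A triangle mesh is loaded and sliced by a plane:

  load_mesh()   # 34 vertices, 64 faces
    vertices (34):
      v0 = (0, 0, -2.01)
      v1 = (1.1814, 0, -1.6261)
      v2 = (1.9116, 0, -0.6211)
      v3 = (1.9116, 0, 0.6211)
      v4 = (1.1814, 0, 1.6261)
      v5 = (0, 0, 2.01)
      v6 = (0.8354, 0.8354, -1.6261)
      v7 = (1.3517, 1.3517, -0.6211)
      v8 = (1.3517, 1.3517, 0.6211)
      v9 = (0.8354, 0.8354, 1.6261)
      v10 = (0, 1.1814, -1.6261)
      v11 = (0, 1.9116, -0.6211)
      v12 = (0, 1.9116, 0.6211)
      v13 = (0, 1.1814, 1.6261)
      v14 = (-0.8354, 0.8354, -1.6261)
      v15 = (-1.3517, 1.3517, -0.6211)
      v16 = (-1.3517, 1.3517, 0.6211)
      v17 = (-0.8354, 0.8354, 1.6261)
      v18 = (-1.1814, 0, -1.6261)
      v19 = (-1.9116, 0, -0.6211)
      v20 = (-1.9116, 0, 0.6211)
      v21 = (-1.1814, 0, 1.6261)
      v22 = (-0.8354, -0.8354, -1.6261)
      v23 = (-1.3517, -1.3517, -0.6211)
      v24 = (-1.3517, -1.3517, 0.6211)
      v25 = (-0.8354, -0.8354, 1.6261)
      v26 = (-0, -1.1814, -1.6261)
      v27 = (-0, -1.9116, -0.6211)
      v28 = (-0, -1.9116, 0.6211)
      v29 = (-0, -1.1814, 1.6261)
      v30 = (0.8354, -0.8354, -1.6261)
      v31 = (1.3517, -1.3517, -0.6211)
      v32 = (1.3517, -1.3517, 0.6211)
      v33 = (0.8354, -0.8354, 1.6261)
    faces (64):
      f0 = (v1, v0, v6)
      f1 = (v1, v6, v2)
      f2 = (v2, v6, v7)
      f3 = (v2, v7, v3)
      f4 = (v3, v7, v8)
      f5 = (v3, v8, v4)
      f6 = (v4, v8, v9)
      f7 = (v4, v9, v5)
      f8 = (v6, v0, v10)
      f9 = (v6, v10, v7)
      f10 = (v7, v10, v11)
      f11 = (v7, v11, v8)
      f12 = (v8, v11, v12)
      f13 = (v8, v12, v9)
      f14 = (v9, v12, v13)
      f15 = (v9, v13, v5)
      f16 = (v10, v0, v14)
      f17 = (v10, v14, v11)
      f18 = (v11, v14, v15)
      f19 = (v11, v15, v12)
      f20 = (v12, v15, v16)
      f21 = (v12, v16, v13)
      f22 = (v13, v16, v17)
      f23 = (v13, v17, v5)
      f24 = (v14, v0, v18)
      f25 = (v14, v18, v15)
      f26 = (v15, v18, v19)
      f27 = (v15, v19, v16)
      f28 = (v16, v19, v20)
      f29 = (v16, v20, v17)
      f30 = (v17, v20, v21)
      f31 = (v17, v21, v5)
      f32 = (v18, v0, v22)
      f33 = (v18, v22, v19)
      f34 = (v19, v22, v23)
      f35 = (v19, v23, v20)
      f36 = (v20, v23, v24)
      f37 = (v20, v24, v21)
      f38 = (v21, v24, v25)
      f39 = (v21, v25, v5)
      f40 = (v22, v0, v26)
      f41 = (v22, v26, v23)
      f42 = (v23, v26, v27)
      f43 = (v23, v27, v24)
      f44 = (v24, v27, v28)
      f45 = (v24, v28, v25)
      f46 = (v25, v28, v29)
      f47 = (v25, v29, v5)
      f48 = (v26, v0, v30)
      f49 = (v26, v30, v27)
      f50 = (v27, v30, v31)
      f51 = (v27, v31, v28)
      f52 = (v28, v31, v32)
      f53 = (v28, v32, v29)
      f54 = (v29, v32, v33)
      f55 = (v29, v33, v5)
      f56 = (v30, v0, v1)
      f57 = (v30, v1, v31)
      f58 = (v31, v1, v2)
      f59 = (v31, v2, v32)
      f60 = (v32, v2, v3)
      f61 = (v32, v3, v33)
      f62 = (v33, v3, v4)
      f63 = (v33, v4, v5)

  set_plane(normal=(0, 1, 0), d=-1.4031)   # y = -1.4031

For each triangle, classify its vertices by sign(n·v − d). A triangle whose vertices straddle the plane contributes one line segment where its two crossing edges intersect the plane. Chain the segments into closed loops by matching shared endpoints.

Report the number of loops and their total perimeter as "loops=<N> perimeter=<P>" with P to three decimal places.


loops=1 perimeter=8.137

Straddling triangles (10 of 64):
  (v23,v26,v27) [++-] → (0, -1.4031, -1.32097)–(-1.22761, -1.4031, -0.6211)  len=1.4131
  (v23,v27,v24) [+-+] → (-1.22761, -1.4031, -0.6211)–(-1.22761, -1.4031, 0.507063)  len=1.1282
  (v24,v27,v28) [+--] → (-1.22761, -1.4031, 0.507063)–(-1.22761, -1.4031, 0.6211)  len=0.1140
  (v24,v28,v25) [+-+] → (-1.22761, -1.4031, 0.6211)–(-0.394723, -1.4031, 1.09596)  len=0.9587
  (v25,v28,v29) [+-+] → (-0.394723, -1.4031, 1.09596)–(0, -1.4031, 1.32097)  len=0.4544
  (v26,v30,v27) [++-] → (0.394723, -1.4031, -1.09596)–(0, -1.4031, -1.32097)  len=0.4544
  (v27,v30,v31) [-++] → (0.394723, -1.4031, -1.09596)–(1.22761, -1.4031, -0.6211)  len=0.9587
  (v27,v31,v28) [-+-] → (1.22761, -1.4031, -0.6211)–(1.22761, -1.4031, -0.507063)  len=0.1140
  (v28,v31,v32) [-++] → (1.22761, -1.4031, -0.507063)–(1.22761, -1.4031, 0.6211)  len=1.1282
  (v28,v32,v29) [-++] → (1.22761, -1.4031, 0.6211)–(0, -1.4031, 1.32097)  len=1.4131

Chained into 1 loop(s):
  loop 1: 10 segments, perimeter = 8.1368
Total perimeter = 8.137


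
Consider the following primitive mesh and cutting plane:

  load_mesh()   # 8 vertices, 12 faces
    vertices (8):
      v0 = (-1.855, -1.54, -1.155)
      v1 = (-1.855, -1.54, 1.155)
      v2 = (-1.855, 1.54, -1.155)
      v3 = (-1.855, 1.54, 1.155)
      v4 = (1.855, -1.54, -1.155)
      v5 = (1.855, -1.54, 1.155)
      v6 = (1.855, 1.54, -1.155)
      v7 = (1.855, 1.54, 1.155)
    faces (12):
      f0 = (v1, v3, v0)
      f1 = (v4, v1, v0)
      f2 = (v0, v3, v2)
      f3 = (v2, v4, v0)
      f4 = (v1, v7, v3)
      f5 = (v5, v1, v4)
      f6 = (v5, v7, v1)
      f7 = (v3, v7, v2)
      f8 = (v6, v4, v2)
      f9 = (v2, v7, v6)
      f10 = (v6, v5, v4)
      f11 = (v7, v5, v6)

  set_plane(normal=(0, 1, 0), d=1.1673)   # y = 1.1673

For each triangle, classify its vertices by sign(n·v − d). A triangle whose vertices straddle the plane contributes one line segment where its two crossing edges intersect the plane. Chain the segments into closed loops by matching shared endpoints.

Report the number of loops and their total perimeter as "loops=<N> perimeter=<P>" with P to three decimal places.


Straddling triangles (8 of 12):
  (v1,v3,v0) [-+-] → (-1.855, 1.1673, 1.155)–(-1.855, 1.1673, 0.875475)  len=0.2795
  (v0,v3,v2) [-++] → (-1.855, 1.1673, 0.875475)–(-1.855, 1.1673, -1.155)  len=2.0305
  (v2,v4,v0) [+--] → (-1.40607, 1.1673, -1.155)–(-1.855, 1.1673, -1.155)  len=0.4489
  (v1,v7,v3) [-++] → (1.40607, 1.1673, 1.155)–(-1.855, 1.1673, 1.155)  len=3.2611
  (v5,v7,v1) [-+-] → (1.855, 1.1673, 1.155)–(1.40607, 1.1673, 1.155)  len=0.4489
  (v6,v4,v2) [+-+] → (1.855, 1.1673, -1.155)–(-1.40607, 1.1673, -1.155)  len=3.2611
  (v6,v5,v4) [+--] → (1.855, 1.1673, -0.875475)–(1.855, 1.1673, -1.155)  len=0.2795
  (v7,v5,v6) [+-+] → (1.855, 1.1673, 1.155)–(1.855, 1.1673, -0.875475)  len=2.0305

Chained into 1 loop(s):
  loop 1: 8 segments, perimeter = 12.0400
Total perimeter = 12.040

loops=1 perimeter=12.040


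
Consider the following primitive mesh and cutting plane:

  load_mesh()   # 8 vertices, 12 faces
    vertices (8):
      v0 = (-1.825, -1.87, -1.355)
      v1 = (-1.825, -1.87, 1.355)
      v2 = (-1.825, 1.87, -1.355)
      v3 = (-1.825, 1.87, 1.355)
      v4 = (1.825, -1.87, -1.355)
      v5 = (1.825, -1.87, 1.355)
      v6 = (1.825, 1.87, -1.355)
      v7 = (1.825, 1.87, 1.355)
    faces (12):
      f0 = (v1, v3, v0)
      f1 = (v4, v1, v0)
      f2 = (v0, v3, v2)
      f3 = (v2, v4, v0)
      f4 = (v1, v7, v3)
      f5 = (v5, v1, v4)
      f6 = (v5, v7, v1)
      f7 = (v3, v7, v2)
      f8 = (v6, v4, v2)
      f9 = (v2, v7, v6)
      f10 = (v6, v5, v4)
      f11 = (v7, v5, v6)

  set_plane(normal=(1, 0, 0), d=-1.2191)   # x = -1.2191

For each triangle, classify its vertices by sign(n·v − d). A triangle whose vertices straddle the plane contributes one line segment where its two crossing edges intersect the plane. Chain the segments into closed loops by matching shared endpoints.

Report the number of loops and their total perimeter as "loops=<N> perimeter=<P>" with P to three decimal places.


Straddling triangles (8 of 12):
  (v4,v1,v0) [+--] → (-1.2191, -1.87, 0.90514)–(-1.2191, -1.87, -1.355)  len=2.2601
  (v2,v4,v0) [-+-] → (-1.2191, 1.24916, -1.355)–(-1.2191, -1.87, -1.355)  len=3.1192
  (v1,v7,v3) [-+-] → (-1.2191, -1.24916, 1.355)–(-1.2191, 1.87, 1.355)  len=3.1192
  (v5,v1,v4) [+-+] → (-1.2191, -1.87, 1.355)–(-1.2191, -1.87, 0.90514)  len=0.4499
  (v5,v7,v1) [++-] → (-1.2191, -1.24916, 1.355)–(-1.2191, -1.87, 1.355)  len=0.6208
  (v3,v7,v2) [-+-] → (-1.2191, 1.87, 1.355)–(-1.2191, 1.87, -0.90514)  len=2.2601
  (v6,v4,v2) [++-] → (-1.2191, 1.24916, -1.355)–(-1.2191, 1.87, -1.355)  len=0.6208
  (v2,v7,v6) [-++] → (-1.2191, 1.87, -0.90514)–(-1.2191, 1.87, -1.355)  len=0.4499

Chained into 1 loop(s):
  loop 1: 8 segments, perimeter = 12.9000
Total perimeter = 12.900

loops=1 perimeter=12.900


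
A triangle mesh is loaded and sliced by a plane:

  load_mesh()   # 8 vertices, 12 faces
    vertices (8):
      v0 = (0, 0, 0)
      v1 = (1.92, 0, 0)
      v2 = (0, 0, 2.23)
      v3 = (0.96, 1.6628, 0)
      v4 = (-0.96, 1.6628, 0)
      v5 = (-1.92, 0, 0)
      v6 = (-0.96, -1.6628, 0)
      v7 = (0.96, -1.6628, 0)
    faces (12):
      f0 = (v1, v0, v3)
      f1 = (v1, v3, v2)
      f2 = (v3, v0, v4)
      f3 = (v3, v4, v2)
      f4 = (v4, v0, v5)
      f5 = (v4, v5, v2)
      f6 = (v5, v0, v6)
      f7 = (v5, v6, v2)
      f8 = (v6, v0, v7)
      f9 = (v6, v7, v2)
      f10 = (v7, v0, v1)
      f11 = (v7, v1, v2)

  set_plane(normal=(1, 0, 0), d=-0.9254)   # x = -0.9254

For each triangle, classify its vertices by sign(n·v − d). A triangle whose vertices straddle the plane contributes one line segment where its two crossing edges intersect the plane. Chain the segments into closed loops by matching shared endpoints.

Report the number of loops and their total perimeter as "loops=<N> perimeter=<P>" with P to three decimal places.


Straddling triangles (8 of 12):
  (v3,v0,v4) [++-] → (-0.9254, 1.60287, 0)–(-0.9254, 1.6628, 0)  len=0.0599
  (v3,v4,v2) [+-+] → (-0.9254, 1.6628, 0)–(-0.9254, 1.60287, 0.0803729)  len=0.1003
  (v4,v0,v5) [-+-] → (-0.9254, 1.60287, 0)–(-0.9254, 0, 0)  len=1.6029
  (v4,v5,v2) [--+] → (-0.9254, 0, 1.15519)–(-0.9254, 1.60287, 0.0803729)  len=1.9299
  (v5,v0,v6) [-+-] → (-0.9254, 0, 0)–(-0.9254, -1.60287, 0)  len=1.6029
  (v5,v6,v2) [--+] → (-0.9254, -1.60287, 0.0803729)–(-0.9254, 0, 1.15519)  len=1.9299
  (v6,v0,v7) [-++] → (-0.9254, -1.60287, 0)–(-0.9254, -1.6628, 0)  len=0.0599
  (v6,v7,v2) [-++] → (-0.9254, -1.6628, 0)–(-0.9254, -1.60287, 0.0803729)  len=0.1003

Chained into 1 loop(s):
  loop 1: 8 segments, perimeter = 7.3859
Total perimeter = 7.386

loops=1 perimeter=7.386


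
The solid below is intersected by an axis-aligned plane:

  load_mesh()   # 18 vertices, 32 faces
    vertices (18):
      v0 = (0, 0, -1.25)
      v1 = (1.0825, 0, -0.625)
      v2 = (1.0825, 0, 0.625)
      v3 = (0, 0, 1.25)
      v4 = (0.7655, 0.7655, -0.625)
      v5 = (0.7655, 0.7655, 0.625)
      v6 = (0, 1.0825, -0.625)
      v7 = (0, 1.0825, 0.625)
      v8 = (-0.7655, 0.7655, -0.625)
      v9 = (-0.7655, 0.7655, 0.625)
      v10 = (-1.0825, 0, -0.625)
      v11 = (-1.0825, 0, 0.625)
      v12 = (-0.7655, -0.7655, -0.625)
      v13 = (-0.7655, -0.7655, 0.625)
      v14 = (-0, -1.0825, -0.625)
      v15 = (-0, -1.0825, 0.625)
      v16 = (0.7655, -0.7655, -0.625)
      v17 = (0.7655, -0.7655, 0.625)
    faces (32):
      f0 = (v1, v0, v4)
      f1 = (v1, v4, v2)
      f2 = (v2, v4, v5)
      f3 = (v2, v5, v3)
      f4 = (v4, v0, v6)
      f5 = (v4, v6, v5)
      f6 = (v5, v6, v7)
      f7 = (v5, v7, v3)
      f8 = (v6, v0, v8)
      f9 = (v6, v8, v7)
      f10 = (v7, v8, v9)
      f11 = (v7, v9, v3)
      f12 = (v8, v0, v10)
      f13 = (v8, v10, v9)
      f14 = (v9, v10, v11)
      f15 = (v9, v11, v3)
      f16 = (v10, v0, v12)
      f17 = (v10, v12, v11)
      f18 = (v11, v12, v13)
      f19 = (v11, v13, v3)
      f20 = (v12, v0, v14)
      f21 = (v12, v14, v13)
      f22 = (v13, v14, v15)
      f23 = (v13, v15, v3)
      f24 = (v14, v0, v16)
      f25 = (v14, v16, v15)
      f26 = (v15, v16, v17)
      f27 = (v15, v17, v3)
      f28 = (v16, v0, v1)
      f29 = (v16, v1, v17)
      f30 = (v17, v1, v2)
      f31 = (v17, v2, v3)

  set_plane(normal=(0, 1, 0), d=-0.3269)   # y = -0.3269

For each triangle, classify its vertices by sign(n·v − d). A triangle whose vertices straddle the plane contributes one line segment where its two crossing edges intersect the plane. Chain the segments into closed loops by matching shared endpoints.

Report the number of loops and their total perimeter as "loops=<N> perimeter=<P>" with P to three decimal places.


loops=1 perimeter=6.709

Straddling triangles (12 of 32):
  (v10,v0,v12) [++-] → (-0.3269, -0.3269, -0.983099)–(-0.947128, -0.3269, -0.625)  len=0.7162
  (v10,v12,v11) [+-+] → (-0.947128, -0.3269, -0.625)–(-0.947128, -0.3269, 0.0911986)  len=0.7162
  (v11,v12,v13) [+--] → (-0.947128, -0.3269, 0.0911986)–(-0.947128, -0.3269, 0.625)  len=0.5338
  (v11,v13,v3) [+-+] → (-0.947128, -0.3269, 0.625)–(-0.3269, -0.3269, 0.983099)  len=0.7162
  (v12,v0,v14) [-+-] → (-0.3269, -0.3269, -0.983099)–(0, -0.3269, -1.06126)  len=0.3361
  (v13,v15,v3) [--+] → (0, -0.3269, 1.06126)–(-0.3269, -0.3269, 0.983099)  len=0.3361
  (v14,v0,v16) [-+-] → (0, -0.3269, -1.06126)–(0.3269, -0.3269, -0.983099)  len=0.3361
  (v15,v17,v3) [--+] → (0.3269, -0.3269, 0.983099)–(0, -0.3269, 1.06126)  len=0.3361
  (v16,v0,v1) [-++] → (0.3269, -0.3269, -0.983099)–(0.947128, -0.3269, -0.625)  len=0.7162
  (v16,v1,v17) [-+-] → (0.947128, -0.3269, -0.625)–(0.947128, -0.3269, -0.0911986)  len=0.5338
  (v17,v1,v2) [-++] → (0.947128, -0.3269, -0.0911986)–(0.947128, -0.3269, 0.625)  len=0.7162
  (v17,v2,v3) [-++] → (0.947128, -0.3269, 0.625)–(0.3269, -0.3269, 0.983099)  len=0.7162

Chained into 1 loop(s):
  loop 1: 12 segments, perimeter = 6.7092
Total perimeter = 6.709


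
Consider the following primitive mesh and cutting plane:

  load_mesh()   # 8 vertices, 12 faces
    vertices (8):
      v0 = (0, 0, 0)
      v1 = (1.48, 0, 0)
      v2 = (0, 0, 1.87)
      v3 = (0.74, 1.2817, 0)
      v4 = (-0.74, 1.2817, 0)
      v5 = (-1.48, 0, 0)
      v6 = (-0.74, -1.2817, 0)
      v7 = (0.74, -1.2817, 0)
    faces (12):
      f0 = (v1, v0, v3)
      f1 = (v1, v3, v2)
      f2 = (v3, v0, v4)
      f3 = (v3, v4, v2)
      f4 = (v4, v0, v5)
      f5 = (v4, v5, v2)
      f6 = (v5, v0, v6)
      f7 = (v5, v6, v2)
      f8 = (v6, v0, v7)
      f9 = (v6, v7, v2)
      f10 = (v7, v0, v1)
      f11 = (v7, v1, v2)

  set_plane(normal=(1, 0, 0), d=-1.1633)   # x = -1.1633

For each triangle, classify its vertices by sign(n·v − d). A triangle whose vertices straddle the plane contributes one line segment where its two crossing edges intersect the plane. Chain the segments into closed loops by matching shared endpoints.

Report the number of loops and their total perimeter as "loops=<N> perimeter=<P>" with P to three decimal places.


loops=1 perimeter=2.455

Straddling triangles (4 of 12):
  (v4,v0,v5) [++-] → (-1.1633, 0, 0)–(-1.1633, 0.548533, 0)  len=0.5485
  (v4,v5,v2) [+-+] → (-1.1633, 0.548533, 0)–(-1.1633, 0, 0.400155)  len=0.6790
  (v5,v0,v6) [-++] → (-1.1633, 0, 0)–(-1.1633, -0.548533, 0)  len=0.5485
  (v5,v6,v2) [-++] → (-1.1633, -0.548533, 0)–(-1.1633, 0, 0.400155)  len=0.6790

Chained into 1 loop(s):
  loop 1: 4 segments, perimeter = 2.4550
Total perimeter = 2.455


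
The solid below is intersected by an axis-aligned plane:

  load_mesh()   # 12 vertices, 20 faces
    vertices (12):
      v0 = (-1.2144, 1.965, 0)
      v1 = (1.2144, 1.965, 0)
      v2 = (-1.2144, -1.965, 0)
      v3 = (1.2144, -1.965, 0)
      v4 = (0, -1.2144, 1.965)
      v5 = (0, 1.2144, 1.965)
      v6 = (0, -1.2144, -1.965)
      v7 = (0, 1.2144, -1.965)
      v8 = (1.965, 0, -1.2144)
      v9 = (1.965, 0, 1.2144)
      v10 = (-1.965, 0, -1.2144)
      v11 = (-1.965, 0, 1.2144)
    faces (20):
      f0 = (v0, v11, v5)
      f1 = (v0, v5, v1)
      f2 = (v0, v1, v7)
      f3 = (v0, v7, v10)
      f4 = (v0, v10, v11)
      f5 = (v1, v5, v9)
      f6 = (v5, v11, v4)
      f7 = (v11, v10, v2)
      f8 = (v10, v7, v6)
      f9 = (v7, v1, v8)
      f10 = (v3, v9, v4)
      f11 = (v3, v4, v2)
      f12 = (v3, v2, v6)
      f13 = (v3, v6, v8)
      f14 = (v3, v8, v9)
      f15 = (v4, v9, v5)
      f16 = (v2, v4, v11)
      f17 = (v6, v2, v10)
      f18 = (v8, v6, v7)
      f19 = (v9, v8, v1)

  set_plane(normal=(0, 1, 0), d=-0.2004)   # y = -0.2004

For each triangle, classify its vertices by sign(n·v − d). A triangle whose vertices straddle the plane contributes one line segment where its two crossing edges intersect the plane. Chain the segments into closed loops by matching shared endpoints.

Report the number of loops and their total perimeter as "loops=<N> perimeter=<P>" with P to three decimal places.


loops=1 perimeter=12.789

Straddling triangles (10 of 20):
  (v5,v11,v4) [++-] → (-1.64074, -0.2004, 1.33826)–(0, -0.2004, 1.965)  len=1.7564
  (v11,v10,v2) [++-] → (-1.88845, -0.2004, -1.09055)–(-1.88845, -0.2004, 1.09055)  len=2.1811
  (v10,v7,v6) [++-] → (0, -0.2004, -1.965)–(-1.64074, -0.2004, -1.33826)  len=1.7564
  (v3,v9,v4) [-+-] → (1.88845, -0.2004, 1.09055)–(1.64074, -0.2004, 1.33826)  len=0.3503
  (v3,v6,v8) [--+] → (1.64074, -0.2004, -1.33826)–(1.88845, -0.2004, -1.09055)  len=0.3503
  (v3,v8,v9) [-++] → (1.88845, -0.2004, -1.09055)–(1.88845, -0.2004, 1.09055)  len=2.1811
  (v4,v9,v5) [-++] → (1.64074, -0.2004, 1.33826)–(0, -0.2004, 1.965)  len=1.7564
  (v2,v4,v11) [--+] → (-1.64074, -0.2004, 1.33826)–(-1.88845, -0.2004, 1.09055)  len=0.3503
  (v6,v2,v10) [--+] → (-1.88845, -0.2004, -1.09055)–(-1.64074, -0.2004, -1.33826)  len=0.3503
  (v8,v6,v7) [+-+] → (1.64074, -0.2004, -1.33826)–(0, -0.2004, -1.965)  len=1.7564

Chained into 1 loop(s):
  loop 1: 10 segments, perimeter = 12.7889
Total perimeter = 12.789


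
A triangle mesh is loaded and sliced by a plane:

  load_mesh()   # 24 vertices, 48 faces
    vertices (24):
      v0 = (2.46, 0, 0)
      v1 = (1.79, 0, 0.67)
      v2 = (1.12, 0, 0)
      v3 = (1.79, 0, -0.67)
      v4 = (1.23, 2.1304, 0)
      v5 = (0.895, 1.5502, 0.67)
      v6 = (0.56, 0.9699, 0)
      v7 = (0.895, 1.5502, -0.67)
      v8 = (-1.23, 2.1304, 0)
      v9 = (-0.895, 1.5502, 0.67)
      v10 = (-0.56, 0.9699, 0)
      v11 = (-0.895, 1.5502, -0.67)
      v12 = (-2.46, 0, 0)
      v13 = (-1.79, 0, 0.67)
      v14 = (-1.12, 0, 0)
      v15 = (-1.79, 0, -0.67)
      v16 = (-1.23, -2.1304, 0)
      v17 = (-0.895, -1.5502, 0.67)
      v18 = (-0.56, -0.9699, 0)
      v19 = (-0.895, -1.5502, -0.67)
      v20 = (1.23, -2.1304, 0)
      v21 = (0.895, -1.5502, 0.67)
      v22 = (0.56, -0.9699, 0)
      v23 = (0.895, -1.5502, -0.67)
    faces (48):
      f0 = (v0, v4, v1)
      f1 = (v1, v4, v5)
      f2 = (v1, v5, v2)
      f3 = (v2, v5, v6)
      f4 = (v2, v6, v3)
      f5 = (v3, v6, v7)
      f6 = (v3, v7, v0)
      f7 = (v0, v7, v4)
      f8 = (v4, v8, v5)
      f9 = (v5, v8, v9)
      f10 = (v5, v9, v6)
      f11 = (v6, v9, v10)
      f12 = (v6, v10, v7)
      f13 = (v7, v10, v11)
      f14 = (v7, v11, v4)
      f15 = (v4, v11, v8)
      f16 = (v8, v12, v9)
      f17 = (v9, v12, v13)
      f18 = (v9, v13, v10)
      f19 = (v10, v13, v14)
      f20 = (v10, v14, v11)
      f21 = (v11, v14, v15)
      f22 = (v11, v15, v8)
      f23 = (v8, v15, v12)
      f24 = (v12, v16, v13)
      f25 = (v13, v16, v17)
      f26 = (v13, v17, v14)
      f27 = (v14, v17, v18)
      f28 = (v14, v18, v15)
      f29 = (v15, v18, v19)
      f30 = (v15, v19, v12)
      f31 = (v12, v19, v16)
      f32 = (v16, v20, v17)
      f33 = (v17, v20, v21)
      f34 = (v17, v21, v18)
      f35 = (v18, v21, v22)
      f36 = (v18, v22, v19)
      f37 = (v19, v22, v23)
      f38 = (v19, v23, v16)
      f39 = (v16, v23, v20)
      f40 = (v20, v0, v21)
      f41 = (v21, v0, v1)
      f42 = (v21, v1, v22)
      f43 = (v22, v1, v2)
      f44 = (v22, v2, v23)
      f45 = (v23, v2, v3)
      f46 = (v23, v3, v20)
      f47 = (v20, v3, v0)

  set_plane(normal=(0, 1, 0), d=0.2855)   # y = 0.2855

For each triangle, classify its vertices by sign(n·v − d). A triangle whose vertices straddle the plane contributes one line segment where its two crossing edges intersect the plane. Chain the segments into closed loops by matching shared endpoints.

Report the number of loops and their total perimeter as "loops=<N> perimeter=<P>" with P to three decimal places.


Straddling triangles (16 of 48):
  (v0,v4,v1) [-+-] → (2.29516, 0.2855, 0)–(1.71495, 0.2855, 0.580212)  len=0.8205
  (v1,v4,v5) [-++] → (1.71495, 0.2855, 0.580212)–(1.62517, 0.2855, 0.67)  len=0.1270
  (v1,v5,v2) [-+-] → (1.62517, 0.2855, 0.67)–(1.07856, 0.2855, 0.123394)  len=0.7730
  (v2,v5,v6) [-++] → (1.07856, 0.2855, 0.123394)–(0.955158, 0.2855, 0)  len=0.1745
  (v2,v6,v3) [-+-] → (0.955158, 0.2855, 0)–(1.42794, 0.2855, -0.472779)  len=0.6686
  (v3,v6,v7) [-++] → (1.42794, 0.2855, -0.472779)–(1.62517, 0.2855, -0.67)  len=0.2789
  (v3,v7,v0) [-+-] → (1.62517, 0.2855, -0.67)–(2.17177, 0.2855, -0.123394)  len=0.7730
  (v0,v7,v4) [-++] → (2.17177, 0.2855, -0.123394)–(2.29516, 0.2855, 0)  len=0.1745
  (v8,v12,v9) [+-+] → (-2.29516, 0.2855, 0)–(-2.17177, 0.2855, 0.123394)  len=0.1745
  (v9,v12,v13) [+--] → (-2.17177, 0.2855, 0.123394)–(-1.62517, 0.2855, 0.67)  len=0.7730
  (v9,v13,v10) [+-+] → (-1.62517, 0.2855, 0.67)–(-1.42794, 0.2855, 0.472779)  len=0.2789
  (v10,v13,v14) [+--] → (-1.42794, 0.2855, 0.472779)–(-0.955158, 0.2855, 0)  len=0.6686
  (v10,v14,v11) [+-+] → (-0.955158, 0.2855, 0)–(-1.07856, 0.2855, -0.123394)  len=0.1745
  (v11,v14,v15) [+--] → (-1.07856, 0.2855, -0.123394)–(-1.62517, 0.2855, -0.67)  len=0.7730
  (v11,v15,v8) [+-+] → (-1.62517, 0.2855, -0.67)–(-1.71495, 0.2855, -0.580212)  len=0.1270
  (v8,v15,v12) [+--] → (-1.71495, 0.2855, -0.580212)–(-2.29516, 0.2855, 0)  len=0.8205

Chained into 2 loop(s):
  loop 1: 8 segments, perimeter = 3.7901
  loop 2: 8 segments, perimeter = 3.7901
Total perimeter = 7.580

loops=2 perimeter=7.580


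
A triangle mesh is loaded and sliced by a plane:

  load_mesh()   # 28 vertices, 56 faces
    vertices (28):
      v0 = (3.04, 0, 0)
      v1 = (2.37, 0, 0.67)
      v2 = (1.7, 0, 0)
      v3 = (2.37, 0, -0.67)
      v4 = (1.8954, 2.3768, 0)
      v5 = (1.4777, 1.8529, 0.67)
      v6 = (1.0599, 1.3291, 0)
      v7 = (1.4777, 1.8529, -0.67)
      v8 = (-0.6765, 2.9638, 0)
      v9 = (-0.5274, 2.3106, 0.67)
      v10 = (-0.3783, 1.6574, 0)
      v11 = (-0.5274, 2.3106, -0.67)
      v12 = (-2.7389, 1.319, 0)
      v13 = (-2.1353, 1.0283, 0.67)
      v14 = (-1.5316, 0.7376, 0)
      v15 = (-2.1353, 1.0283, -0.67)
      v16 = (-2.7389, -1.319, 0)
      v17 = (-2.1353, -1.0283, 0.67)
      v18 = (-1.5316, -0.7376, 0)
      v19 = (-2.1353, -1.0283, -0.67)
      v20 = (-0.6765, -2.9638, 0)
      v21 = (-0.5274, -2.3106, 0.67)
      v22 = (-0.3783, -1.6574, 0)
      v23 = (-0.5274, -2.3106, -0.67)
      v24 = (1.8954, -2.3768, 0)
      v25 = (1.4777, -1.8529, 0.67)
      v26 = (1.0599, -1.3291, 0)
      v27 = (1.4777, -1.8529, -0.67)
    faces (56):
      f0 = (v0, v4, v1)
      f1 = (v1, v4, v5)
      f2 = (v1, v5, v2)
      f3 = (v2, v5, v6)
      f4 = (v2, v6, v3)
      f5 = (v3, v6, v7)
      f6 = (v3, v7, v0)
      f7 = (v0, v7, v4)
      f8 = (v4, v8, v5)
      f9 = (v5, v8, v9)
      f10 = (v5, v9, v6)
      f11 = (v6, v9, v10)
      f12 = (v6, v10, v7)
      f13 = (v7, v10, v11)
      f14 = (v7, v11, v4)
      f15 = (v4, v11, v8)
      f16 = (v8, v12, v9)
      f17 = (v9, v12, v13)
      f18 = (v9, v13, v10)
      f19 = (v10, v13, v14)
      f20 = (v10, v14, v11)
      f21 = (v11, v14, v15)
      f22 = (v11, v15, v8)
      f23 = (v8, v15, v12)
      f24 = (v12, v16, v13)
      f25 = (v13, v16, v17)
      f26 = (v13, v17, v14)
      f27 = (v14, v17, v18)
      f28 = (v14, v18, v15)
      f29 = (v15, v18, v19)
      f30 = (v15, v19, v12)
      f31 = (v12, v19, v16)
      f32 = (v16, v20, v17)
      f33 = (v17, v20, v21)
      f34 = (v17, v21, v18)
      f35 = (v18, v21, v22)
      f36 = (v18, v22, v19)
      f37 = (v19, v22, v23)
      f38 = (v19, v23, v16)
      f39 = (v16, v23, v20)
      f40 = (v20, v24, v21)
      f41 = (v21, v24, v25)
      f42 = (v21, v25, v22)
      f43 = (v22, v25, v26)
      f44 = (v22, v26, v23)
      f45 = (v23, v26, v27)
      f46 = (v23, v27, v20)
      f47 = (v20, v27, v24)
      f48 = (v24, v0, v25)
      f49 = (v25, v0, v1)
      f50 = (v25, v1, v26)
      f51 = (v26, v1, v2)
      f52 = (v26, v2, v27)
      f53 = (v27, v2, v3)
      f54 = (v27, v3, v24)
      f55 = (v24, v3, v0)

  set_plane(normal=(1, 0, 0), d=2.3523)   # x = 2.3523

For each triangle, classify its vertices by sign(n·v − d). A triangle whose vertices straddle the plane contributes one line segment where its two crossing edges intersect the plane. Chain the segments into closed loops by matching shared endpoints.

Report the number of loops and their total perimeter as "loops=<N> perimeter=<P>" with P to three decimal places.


Straddling triangles (14 of 56):
  (v0,v4,v1) [+-+] → (2.3523, 1.42803, 0)–(2.3523, 0.0886417, 0.645013)  len=1.4866
  (v1,v4,v5) [+--] → (2.3523, 0.0886417, 0.645013)–(2.3523, 0.0367548, 0.67)  len=0.0576
  (v1,v5,v2) [+--] → (2.3523, 0.0367548, 0.67)–(2.3523, 0, 0.6523)  len=0.0408
  (v2,v6,v3) [--+] → (2.3523, 0.0179567, -0.660948)–(2.3523, 0, -0.6523)  len=0.0199
  (v3,v6,v7) [+--] → (2.3523, 0.0179567, -0.660948)–(2.3523, 0.0367548, -0.67)  len=0.0209
  (v3,v7,v0) [+-+] → (2.3523, 0.0367548, -0.67)–(2.3523, 0.815618, -0.294924)  len=0.8645
  (v0,v7,v4) [+--] → (2.3523, 0.815618, -0.294924)–(2.3523, 1.42803, 0)  len=0.6797
  (v24,v0,v25) [-+-] → (2.3523, -1.42803, 0)–(2.3523, -0.815618, 0.294924)  len=0.6797
  (v25,v0,v1) [-++] → (2.3523, -0.815618, 0.294924)–(2.3523, -0.0367548, 0.67)  len=0.8645
  (v25,v1,v26) [-+-] → (2.3523, -0.0367548, 0.67)–(2.3523, -0.0179567, 0.660948)  len=0.0209
  (v26,v1,v2) [-+-] → (2.3523, -0.0179567, 0.660948)–(2.3523, 0, 0.6523)  len=0.0199
  (v27,v2,v3) [--+] → (2.3523, 0, -0.6523)–(2.3523, -0.0367548, -0.67)  len=0.0408
  (v27,v3,v24) [-+-] → (2.3523, -0.0367548, -0.67)–(2.3523, -0.0886417, -0.645013)  len=0.0576
  (v24,v3,v0) [-++] → (2.3523, -0.0886417, -0.645013)–(2.3523, -1.42803, 0)  len=1.4866

Chained into 1 loop(s):
  loop 1: 14 segments, perimeter = 6.3400
Total perimeter = 6.340

loops=1 perimeter=6.340


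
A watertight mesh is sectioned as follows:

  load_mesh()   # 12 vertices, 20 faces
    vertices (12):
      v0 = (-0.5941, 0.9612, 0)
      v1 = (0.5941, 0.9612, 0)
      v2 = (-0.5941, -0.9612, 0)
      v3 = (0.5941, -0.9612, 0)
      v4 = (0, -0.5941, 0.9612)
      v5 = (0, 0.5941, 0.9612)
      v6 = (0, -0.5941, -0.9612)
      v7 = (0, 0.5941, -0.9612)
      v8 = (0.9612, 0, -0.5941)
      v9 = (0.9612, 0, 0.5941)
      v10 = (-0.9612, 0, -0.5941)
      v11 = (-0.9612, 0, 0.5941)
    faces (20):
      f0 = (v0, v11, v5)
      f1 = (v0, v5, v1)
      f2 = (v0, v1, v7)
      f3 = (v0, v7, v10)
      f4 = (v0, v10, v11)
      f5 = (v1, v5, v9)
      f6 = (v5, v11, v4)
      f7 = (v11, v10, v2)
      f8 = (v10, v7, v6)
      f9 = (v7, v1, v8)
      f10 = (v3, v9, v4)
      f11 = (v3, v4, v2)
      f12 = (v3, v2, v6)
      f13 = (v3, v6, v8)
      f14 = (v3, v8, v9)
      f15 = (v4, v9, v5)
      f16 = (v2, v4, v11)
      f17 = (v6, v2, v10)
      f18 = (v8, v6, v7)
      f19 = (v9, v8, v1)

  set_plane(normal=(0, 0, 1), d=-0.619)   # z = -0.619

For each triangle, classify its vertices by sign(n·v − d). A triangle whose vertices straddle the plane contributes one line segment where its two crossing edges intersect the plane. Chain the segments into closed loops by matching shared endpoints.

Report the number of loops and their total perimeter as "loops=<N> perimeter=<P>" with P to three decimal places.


loops=1 perimeter=4.879

Straddling triangles (8 of 20):
  (v0,v1,v7) [++-] → (0.211508, 0.724792, -0.619)–(-0.211508, 0.724792, -0.619)  len=0.4230
  (v0,v7,v10) [+-+] → (-0.211508, 0.724792, -0.619)–(-0.896003, 0.0402972, -0.619)  len=0.9680
  (v10,v7,v6) [+--] → (-0.896003, 0.0402972, -0.619)–(-0.896003, -0.0402972, -0.619)  len=0.0806
  (v7,v1,v8) [-++] → (0.211508, 0.724792, -0.619)–(0.896003, 0.0402972, -0.619)  len=0.9680
  (v3,v2,v6) [++-] → (-0.211508, -0.724792, -0.619)–(0.211508, -0.724792, -0.619)  len=0.4230
  (v3,v6,v8) [+-+] → (0.211508, -0.724792, -0.619)–(0.896003, -0.0402972, -0.619)  len=0.9680
  (v6,v2,v10) [-++] → (-0.211508, -0.724792, -0.619)–(-0.896003, -0.0402972, -0.619)  len=0.9680
  (v8,v6,v7) [+--] → (0.896003, -0.0402972, -0.619)–(0.896003, 0.0402972, -0.619)  len=0.0806

Chained into 1 loop(s):
  loop 1: 8 segments, perimeter = 4.8793
Total perimeter = 4.879


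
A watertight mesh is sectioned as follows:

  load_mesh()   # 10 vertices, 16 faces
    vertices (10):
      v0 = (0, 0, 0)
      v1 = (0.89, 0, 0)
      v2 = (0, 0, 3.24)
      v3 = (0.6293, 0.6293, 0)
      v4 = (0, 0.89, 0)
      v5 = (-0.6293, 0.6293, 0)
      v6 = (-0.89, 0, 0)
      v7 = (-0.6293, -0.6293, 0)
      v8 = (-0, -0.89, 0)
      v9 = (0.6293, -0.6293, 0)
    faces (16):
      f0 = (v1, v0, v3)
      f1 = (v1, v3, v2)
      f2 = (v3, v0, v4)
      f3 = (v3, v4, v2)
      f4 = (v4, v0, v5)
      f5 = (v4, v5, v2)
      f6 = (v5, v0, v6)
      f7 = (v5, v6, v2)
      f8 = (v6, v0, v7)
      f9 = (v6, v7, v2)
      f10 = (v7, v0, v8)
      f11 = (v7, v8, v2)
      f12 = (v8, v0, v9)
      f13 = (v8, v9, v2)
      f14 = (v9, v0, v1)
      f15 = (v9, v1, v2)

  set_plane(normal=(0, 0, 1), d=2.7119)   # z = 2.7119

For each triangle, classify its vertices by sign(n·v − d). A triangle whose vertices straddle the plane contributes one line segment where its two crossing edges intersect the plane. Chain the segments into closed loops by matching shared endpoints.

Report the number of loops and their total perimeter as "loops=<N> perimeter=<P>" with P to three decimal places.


Straddling triangles (8 of 16):
  (v1,v3,v2) [--+] → (0.102572, 0.102572, 2.7119)–(0.145065, 0, 2.7119)  len=0.1110
  (v3,v4,v2) [--+] → (0, 0.145065, 2.7119)–(0.102572, 0.102572, 2.7119)  len=0.1110
  (v4,v5,v2) [--+] → (-0.102572, 0.102572, 2.7119)–(0, 0.145065, 2.7119)  len=0.1110
  (v5,v6,v2) [--+] → (-0.145065, 0, 2.7119)–(-0.102572, 0.102572, 2.7119)  len=0.1110
  (v6,v7,v2) [--+] → (-0.102572, -0.102572, 2.7119)–(-0.145065, 0, 2.7119)  len=0.1110
  (v7,v8,v2) [--+] → (0, -0.145065, 2.7119)–(-0.102572, -0.102572, 2.7119)  len=0.1110
  (v8,v9,v2) [--+] → (0.102572, -0.102572, 2.7119)–(0, -0.145065, 2.7119)  len=0.1110
  (v9,v1,v2) [--+] → (0.145065, 0, 2.7119)–(0.102572, -0.102572, 2.7119)  len=0.1110

Chained into 1 loop(s):
  loop 1: 8 segments, perimeter = 0.8882
Total perimeter = 0.888

loops=1 perimeter=0.888


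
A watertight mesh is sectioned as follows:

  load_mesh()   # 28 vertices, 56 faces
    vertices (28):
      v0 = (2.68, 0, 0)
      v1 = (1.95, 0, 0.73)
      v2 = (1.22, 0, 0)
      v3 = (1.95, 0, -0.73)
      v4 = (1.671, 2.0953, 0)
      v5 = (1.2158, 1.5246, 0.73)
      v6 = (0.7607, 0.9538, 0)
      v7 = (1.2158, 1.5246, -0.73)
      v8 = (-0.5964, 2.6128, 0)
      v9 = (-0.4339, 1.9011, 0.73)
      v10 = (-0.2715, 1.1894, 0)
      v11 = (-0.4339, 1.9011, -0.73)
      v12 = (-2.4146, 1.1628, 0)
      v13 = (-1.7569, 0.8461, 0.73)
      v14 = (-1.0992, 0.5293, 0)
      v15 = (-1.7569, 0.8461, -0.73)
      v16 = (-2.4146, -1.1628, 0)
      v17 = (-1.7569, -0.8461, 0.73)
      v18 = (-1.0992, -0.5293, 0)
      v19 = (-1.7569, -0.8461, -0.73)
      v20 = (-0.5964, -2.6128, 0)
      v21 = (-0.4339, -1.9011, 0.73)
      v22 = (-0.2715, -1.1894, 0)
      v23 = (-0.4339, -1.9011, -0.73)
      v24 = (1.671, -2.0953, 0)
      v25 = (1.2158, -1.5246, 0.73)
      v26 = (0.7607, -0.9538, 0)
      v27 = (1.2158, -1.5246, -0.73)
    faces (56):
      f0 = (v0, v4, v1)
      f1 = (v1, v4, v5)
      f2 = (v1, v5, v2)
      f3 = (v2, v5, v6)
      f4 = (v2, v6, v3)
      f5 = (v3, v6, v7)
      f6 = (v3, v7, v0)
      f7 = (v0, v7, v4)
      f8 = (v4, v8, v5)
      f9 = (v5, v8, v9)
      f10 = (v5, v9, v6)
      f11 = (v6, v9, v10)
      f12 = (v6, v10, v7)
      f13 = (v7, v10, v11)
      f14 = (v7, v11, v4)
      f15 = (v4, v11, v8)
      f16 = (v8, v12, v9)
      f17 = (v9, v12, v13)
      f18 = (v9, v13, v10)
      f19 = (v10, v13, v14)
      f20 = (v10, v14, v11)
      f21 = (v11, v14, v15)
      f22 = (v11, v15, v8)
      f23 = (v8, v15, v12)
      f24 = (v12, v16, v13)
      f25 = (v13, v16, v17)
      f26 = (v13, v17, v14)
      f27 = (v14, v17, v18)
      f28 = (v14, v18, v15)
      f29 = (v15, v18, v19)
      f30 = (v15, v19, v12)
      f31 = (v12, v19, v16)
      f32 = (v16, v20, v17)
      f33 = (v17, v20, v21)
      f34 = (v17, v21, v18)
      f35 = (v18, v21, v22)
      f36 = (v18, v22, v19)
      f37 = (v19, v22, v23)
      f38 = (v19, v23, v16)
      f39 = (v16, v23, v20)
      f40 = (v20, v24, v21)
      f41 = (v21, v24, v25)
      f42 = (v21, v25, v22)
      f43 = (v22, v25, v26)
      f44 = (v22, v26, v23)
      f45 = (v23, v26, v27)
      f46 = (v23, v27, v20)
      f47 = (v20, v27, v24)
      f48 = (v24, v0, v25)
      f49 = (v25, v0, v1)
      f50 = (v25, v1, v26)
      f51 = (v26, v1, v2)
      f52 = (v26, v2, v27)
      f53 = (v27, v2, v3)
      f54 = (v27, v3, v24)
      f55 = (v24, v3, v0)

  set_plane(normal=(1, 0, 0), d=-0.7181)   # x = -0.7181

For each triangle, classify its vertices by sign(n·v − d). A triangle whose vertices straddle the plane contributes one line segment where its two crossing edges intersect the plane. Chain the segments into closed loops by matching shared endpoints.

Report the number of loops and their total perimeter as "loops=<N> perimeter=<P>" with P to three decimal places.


Straddling triangles (16 of 56):
  (v8,v12,v9) [+-+] → (-0.7181, 2.51575, 0)–(-0.7181, 1.79517, 0.625256)  len=0.9540
  (v9,v12,v13) [+--] → (-0.7181, 1.79517, 0.625256)–(-0.7181, 1.67447, 0.73)  len=0.1598
  (v9,v13,v10) [+-+] → (-0.7181, 1.67447, 0.73)–(-0.7181, 1.08618, 0.219482)  len=0.7789
  (v10,v13,v14) [+--] → (-0.7181, 1.08618, 0.219482)–(-0.7181, 0.833232, 0)  len=0.3349
  (v10,v14,v11) [+-+] → (-0.7181, 0.833232, 0)–(-0.7181, 1.3151, -0.418162)  len=0.6380
  (v11,v14,v15) [+--] → (-0.7181, 1.3151, -0.418162)–(-0.7181, 1.67447, -0.73)  len=0.4758
  (v11,v15,v8) [+-+] → (-0.7181, 1.67447, -0.73)–(-0.7181, 2.42753, -0.0765541)  len=0.9970
  (v8,v15,v12) [+--] → (-0.7181, 2.42753, -0.0765541)–(-0.7181, 2.51575, 0)  len=0.1168
  (v16,v20,v17) [-+-] → (-0.7181, -2.51575, 0)–(-0.7181, -2.42753, 0.0765541)  len=0.1168
  (v17,v20,v21) [-++] → (-0.7181, -2.42753, 0.0765541)–(-0.7181, -1.67447, 0.73)  len=0.9970
  (v17,v21,v18) [-+-] → (-0.7181, -1.67447, 0.73)–(-0.7181, -1.3151, 0.418162)  len=0.4758
  (v18,v21,v22) [-++] → (-0.7181, -1.3151, 0.418162)–(-0.7181, -0.833232, 0)  len=0.6380
  (v18,v22,v19) [-+-] → (-0.7181, -0.833232, 0)–(-0.7181, -1.08618, -0.219482)  len=0.3349
  (v19,v22,v23) [-++] → (-0.7181, -1.08618, -0.219482)–(-0.7181, -1.67447, -0.73)  len=0.7789
  (v19,v23,v16) [-+-] → (-0.7181, -1.67447, -0.73)–(-0.7181, -1.79517, -0.625256)  len=0.1598
  (v16,v23,v20) [-++] → (-0.7181, -1.79517, -0.625256)–(-0.7181, -2.51575, 0)  len=0.9540

Chained into 2 loop(s):
  loop 1: 8 segments, perimeter = 4.4553
  loop 2: 8 segments, perimeter = 4.4553
Total perimeter = 8.911

loops=2 perimeter=8.911
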